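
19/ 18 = 1.06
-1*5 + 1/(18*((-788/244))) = -5.02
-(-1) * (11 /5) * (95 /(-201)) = -209 /201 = -1.04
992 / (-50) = -496 / 25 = -19.84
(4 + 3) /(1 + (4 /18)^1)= 63 /11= 5.73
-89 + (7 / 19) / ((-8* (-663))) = -8969057 / 100776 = -89.00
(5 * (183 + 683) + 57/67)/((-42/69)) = -6673841/938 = -7114.97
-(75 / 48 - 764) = 12199 / 16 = 762.44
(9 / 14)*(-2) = -9 / 7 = -1.29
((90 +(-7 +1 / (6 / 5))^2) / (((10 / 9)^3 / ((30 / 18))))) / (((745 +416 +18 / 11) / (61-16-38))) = 152097 / 162400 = 0.94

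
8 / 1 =8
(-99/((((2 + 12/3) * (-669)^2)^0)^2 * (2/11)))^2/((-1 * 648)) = -14641/32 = -457.53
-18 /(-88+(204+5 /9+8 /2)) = -162 /1085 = -0.15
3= 3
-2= -2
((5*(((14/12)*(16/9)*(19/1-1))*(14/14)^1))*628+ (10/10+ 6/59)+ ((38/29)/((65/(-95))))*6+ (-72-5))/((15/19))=148515150302/1000935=148376.42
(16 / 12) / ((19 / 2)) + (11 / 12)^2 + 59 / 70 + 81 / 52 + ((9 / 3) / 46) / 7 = 13868209 / 4090320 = 3.39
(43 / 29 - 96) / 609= -2741 / 17661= -0.16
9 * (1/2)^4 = 9/16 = 0.56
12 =12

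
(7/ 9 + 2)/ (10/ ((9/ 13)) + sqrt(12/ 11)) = 17875/ 92464 - 225 * sqrt(33)/ 92464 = 0.18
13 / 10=1.30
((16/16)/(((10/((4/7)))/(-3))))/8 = -3/140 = -0.02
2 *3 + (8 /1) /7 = 50 /7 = 7.14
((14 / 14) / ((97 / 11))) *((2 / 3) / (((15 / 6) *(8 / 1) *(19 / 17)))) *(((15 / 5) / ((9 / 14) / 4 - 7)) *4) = -20944 / 3529345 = -0.01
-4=-4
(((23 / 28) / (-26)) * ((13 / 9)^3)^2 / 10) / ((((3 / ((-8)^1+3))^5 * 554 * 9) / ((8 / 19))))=5337336875 / 171275498822988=0.00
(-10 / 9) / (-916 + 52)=5 / 3888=0.00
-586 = -586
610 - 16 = 594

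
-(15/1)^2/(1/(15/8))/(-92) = 3375/736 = 4.59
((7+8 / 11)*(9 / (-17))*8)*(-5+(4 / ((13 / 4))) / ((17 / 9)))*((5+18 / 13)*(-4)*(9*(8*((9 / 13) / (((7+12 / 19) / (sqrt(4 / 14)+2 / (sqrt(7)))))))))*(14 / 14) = -565656224256*sqrt(7) / 83400317 -282828112128*sqrt(14) / 83400317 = -30633.36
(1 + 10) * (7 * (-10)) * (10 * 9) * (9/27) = -23100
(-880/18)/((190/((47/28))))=-517/1197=-0.43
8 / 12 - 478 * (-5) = 7172 / 3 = 2390.67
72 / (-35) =-72 / 35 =-2.06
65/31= 2.10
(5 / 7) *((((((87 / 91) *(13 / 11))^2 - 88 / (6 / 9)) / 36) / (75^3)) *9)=-258353 / 4669087500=-0.00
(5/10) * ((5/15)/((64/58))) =29/192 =0.15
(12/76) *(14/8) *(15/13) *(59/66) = 0.29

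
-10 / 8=-5 / 4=-1.25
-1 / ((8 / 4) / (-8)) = 4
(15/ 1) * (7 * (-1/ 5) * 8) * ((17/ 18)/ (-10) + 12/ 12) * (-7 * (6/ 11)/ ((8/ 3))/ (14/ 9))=30807/ 220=140.03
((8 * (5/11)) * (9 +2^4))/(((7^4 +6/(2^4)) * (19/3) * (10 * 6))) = 400/4015099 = 0.00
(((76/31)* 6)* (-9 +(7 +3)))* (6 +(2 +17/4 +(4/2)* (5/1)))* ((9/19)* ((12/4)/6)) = 2403/31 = 77.52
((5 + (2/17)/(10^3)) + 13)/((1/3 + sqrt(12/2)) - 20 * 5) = -137241897/759449500 - 1377009 * sqrt(6)/759449500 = -0.19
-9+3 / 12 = -35 / 4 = -8.75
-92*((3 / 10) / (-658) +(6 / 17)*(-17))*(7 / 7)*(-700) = -18162180 / 47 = -386429.36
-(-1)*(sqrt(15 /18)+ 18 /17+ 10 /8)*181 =583.13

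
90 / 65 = 18 / 13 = 1.38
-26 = -26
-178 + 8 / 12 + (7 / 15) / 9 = -177.28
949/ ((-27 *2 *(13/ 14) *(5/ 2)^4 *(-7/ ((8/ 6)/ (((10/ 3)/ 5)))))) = 2336/ 16875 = 0.14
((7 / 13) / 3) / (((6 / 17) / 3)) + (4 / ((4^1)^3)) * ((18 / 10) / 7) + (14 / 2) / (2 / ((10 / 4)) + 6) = 954607 / 371280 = 2.57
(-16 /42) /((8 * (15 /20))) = -4 /63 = -0.06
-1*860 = -860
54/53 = 1.02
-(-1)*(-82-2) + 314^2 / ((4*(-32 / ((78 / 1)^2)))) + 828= -37485177 / 8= -4685647.12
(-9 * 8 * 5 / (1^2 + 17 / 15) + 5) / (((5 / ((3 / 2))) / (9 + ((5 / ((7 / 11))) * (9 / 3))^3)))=-441654579 / 686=-643811.34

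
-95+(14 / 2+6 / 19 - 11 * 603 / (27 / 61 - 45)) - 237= -175.82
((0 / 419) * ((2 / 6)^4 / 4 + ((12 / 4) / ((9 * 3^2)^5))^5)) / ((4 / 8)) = 0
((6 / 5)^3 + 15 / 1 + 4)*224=580384 / 125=4643.07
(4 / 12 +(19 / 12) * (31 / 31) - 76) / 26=-889 / 312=-2.85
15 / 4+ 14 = 71 / 4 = 17.75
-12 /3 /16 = -1 /4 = -0.25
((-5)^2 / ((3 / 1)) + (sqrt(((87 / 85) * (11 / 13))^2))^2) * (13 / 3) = 33273172 / 845325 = 39.36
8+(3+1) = 12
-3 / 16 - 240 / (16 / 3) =-723 / 16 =-45.19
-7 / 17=-0.41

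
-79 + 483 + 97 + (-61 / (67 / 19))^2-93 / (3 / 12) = 1922362 / 4489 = 428.24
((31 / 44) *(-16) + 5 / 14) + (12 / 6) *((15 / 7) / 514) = -431687 / 39578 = -10.91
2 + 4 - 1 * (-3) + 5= 14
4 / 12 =1 / 3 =0.33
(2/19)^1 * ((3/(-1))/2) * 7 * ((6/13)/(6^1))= -21/247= -0.09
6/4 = 3/2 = 1.50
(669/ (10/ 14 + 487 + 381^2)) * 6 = 9366/ 339847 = 0.03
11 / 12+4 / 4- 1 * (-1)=35 / 12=2.92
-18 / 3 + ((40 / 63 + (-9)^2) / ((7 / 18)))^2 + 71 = 105957861 / 2401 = 44130.72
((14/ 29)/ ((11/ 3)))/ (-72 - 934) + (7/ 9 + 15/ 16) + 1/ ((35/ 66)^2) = 149195472023/ 28304614800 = 5.27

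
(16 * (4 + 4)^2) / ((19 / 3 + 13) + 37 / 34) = 104448 / 2083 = 50.14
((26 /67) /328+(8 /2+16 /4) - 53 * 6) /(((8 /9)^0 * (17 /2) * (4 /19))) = -64719073 /373592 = -173.23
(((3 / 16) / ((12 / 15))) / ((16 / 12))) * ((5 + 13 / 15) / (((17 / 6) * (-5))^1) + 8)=3627 / 2720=1.33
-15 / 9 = -5 / 3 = -1.67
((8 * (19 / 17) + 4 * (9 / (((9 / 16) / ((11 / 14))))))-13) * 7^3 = 269549 / 17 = 15855.82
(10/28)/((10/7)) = 1/4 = 0.25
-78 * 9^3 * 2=-113724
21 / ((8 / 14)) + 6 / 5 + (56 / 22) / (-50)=41689 / 1100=37.90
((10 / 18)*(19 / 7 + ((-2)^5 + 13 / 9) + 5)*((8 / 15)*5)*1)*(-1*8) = 460480 / 1701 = 270.71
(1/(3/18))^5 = 7776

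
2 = 2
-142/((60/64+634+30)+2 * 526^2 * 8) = -0.00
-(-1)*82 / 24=41 / 12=3.42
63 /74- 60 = -4377 /74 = -59.15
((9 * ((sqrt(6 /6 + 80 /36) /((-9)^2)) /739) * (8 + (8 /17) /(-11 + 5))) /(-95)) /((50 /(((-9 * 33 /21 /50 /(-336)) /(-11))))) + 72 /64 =101 * sqrt(29) /15789806550000 + 9 /8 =1.13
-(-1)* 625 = 625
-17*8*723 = -98328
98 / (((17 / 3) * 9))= 98 / 51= 1.92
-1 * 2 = -2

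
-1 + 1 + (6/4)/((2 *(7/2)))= 3/14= 0.21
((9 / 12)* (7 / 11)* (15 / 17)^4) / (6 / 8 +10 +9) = 1063125 / 72579749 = 0.01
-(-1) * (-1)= -1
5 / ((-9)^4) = 5 / 6561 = 0.00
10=10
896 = 896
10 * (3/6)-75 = -70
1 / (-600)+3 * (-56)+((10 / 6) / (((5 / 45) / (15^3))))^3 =77847802734274199 / 600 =129746337890457.00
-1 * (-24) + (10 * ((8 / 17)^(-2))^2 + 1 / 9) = 4202861 / 18432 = 228.02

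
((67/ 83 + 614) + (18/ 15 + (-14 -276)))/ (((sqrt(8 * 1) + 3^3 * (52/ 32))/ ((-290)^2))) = 6389964154080/ 10183187 -291280417280 * sqrt(2)/ 10183187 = 587049.17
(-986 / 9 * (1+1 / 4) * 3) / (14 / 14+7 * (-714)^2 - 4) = -2465 / 21411414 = -0.00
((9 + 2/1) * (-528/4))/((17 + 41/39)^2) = -4563/1024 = -4.46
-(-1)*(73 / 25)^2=5329 / 625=8.53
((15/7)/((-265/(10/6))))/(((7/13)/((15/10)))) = -195/5194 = -0.04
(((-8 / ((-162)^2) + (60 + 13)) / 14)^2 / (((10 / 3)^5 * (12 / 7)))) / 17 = 229394060401 / 101186366400000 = 0.00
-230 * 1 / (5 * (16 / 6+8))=-69 / 16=-4.31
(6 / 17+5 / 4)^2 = 11881 / 4624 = 2.57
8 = 8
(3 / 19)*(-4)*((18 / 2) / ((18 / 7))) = -42 / 19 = -2.21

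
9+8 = 17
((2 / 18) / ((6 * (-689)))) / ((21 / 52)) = -2 / 30051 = -0.00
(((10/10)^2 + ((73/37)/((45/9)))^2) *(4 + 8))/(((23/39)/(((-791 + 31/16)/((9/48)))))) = -3116064120/31487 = -98963.51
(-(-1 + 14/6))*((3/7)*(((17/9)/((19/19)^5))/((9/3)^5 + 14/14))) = -17/3843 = -0.00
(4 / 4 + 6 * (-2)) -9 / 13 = -152 / 13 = -11.69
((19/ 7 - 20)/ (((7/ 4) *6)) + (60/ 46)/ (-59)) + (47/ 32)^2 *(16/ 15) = 13461919/ 21277760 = 0.63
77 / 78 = 0.99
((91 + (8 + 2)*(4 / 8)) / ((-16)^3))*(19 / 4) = -57 / 512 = -0.11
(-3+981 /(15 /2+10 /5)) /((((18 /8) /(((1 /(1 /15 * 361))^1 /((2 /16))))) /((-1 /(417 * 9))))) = -101600 /25741827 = -0.00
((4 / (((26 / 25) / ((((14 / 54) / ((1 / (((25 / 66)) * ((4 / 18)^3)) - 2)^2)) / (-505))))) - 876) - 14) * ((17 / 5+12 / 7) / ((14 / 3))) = -321442419984642569 / 329560366133817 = -975.37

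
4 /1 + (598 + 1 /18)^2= 357674.45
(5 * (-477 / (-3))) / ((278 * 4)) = 0.71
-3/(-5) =3/5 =0.60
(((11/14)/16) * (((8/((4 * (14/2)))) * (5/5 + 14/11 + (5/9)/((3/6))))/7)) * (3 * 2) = 335/8232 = 0.04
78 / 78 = 1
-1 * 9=-9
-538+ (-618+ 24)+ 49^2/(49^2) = -1131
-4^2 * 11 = -176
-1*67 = -67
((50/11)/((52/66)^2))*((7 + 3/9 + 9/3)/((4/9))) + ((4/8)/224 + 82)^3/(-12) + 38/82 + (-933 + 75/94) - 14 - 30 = -16429578168091433375/351385395658752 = -46756.58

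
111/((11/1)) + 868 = 9659/11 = 878.09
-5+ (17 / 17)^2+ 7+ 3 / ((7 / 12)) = 57 / 7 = 8.14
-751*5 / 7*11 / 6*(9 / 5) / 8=-221.28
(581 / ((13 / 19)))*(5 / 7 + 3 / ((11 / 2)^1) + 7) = 1002972 / 143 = 7013.79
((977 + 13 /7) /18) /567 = 0.10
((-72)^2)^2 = 26873856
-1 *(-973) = 973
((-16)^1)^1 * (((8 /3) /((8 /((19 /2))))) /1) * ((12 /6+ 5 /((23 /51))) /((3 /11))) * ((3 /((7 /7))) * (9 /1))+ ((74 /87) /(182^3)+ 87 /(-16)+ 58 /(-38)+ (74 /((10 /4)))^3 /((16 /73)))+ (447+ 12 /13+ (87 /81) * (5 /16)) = 1712206459895884691 /32231267830125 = 53122.53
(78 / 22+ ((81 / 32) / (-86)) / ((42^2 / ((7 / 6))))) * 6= 18031005 / 847616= 21.27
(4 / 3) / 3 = 0.44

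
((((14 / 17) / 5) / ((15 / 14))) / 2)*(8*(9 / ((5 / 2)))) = 4704 / 2125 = 2.21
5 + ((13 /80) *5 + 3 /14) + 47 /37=30239 /4144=7.30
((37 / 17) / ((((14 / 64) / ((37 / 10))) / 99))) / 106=1084248 / 31535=34.38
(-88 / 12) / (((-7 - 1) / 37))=33.92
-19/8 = -2.38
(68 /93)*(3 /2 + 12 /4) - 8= -146 /31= -4.71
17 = 17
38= 38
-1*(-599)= 599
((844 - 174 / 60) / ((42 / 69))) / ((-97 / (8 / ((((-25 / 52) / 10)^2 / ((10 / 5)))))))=-8369550592 / 84875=-98610.32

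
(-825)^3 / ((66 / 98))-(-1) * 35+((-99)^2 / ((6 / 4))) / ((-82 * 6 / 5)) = -833765656.40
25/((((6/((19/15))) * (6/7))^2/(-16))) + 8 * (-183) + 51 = -1047766/729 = -1437.26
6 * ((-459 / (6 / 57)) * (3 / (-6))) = 26163 / 2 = 13081.50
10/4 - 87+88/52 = -2153/26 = -82.81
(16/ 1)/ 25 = 16/ 25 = 0.64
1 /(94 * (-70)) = -1 /6580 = -0.00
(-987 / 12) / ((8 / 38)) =-6251 / 16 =-390.69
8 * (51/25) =408/25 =16.32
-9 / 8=-1.12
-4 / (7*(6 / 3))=-2 / 7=-0.29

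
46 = 46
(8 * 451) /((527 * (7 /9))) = 32472 /3689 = 8.80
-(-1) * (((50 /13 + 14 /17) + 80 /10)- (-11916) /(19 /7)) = 4402.77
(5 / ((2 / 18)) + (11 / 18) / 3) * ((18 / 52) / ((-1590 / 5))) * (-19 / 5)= 46379 / 248040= 0.19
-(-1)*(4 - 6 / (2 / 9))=-23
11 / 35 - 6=-199 / 35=-5.69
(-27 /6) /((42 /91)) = -9.75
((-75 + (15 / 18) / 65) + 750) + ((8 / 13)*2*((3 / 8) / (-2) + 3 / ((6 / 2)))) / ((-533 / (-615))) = 4057 / 6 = 676.17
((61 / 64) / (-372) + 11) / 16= 261827 / 380928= 0.69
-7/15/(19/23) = -0.56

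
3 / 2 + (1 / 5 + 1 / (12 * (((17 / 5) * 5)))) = 1739 / 1020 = 1.70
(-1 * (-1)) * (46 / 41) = 46 / 41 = 1.12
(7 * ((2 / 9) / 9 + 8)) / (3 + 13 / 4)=8.99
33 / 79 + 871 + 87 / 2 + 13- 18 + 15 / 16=1151321 / 1264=910.86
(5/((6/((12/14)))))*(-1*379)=-1895/7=-270.71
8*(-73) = -584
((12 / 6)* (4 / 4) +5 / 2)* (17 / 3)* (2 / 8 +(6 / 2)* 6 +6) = 4947 / 8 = 618.38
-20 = -20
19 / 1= 19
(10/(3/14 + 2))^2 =19600/961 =20.40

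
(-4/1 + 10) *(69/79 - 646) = -3870.76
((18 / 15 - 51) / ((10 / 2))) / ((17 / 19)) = -4731 / 425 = -11.13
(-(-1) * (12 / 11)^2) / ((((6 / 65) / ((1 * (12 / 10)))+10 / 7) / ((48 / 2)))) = 314496 / 16577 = 18.97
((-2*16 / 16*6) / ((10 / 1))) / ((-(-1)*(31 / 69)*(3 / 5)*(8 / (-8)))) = 4.45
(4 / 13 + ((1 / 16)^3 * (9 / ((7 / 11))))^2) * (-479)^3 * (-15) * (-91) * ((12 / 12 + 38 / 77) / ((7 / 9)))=-5610879523481842070775 / 63300435968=-88638876457.63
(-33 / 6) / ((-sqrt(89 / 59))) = 11 * sqrt(5251) / 178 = 4.48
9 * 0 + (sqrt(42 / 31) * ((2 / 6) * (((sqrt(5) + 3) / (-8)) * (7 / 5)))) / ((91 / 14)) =7 * sqrt(1302) * (-3 - sqrt(5)) / 24180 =-0.05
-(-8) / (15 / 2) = 16 / 15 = 1.07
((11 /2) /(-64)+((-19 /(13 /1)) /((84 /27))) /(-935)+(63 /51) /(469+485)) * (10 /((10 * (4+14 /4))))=-145701377 /12987374400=-0.01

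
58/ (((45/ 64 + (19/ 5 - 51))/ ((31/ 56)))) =-0.69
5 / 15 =1 / 3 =0.33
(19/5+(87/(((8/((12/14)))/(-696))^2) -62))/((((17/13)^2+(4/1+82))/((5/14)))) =6676417163/3389526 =1969.72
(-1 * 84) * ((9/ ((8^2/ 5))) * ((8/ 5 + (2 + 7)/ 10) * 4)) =-4725/ 8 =-590.62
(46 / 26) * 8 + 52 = 860 / 13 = 66.15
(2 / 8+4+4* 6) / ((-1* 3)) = -113 / 12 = -9.42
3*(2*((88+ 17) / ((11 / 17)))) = 10710 / 11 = 973.64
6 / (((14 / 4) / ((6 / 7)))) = 72 / 49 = 1.47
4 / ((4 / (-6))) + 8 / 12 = -16 / 3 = -5.33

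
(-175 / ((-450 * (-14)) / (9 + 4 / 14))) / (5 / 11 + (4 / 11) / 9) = -715 / 1372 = -0.52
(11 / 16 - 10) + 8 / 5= -617 / 80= -7.71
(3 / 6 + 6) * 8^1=52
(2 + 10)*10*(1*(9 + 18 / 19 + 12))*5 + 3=250257 / 19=13171.42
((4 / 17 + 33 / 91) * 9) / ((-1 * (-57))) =2775 / 29393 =0.09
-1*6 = -6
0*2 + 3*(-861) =-2583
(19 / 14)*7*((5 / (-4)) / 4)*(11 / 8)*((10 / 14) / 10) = -1045 / 3584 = -0.29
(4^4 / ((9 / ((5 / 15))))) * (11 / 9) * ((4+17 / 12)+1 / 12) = 15488 / 243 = 63.74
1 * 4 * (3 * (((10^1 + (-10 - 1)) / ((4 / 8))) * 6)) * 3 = -432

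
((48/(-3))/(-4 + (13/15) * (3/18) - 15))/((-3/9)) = -4320/1697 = -2.55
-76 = -76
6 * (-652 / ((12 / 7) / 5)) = -11410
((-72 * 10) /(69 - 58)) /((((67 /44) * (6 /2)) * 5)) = -192 /67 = -2.87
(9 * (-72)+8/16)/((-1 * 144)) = 1295/288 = 4.50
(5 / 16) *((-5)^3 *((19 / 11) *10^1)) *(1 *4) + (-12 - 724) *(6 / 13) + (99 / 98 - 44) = -21592391 / 7007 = -3081.55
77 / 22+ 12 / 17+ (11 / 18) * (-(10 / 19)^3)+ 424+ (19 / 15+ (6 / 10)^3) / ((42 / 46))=429.74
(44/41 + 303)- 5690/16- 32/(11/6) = -248975/3608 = -69.01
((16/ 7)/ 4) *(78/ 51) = 104/ 119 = 0.87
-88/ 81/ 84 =-22/ 1701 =-0.01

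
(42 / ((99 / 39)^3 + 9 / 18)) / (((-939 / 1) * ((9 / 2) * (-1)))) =123032 / 208658007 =0.00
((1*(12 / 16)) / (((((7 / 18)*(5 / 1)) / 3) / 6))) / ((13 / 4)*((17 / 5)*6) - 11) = 486 / 3871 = 0.13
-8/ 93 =-0.09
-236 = -236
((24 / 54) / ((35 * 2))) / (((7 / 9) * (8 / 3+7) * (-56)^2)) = 3 / 11140640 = 0.00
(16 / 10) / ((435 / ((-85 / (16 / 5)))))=-17 / 174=-0.10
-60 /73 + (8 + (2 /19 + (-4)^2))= 32294 /1387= 23.28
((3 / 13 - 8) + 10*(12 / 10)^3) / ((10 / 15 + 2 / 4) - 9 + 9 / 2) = -9273 / 3250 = -2.85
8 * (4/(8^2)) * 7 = 7/2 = 3.50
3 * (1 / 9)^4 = 1 / 2187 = 0.00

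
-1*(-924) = 924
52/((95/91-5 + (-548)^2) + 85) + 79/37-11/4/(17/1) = 135730374347/68774958124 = 1.97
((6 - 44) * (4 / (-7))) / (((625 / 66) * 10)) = 5016 / 21875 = 0.23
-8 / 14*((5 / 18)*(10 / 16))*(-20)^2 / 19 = -2500 / 1197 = -2.09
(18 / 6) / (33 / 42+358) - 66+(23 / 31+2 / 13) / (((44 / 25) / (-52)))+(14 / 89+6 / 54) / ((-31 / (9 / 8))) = -112768393787 / 1219544216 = -92.47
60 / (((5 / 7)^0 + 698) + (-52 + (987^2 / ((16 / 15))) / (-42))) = -1920 / 675131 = -0.00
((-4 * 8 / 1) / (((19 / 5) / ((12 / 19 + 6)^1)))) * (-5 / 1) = 100800 / 361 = 279.22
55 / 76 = 0.72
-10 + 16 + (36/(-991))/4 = 5937/991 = 5.99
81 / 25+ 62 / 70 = 722 / 175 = 4.13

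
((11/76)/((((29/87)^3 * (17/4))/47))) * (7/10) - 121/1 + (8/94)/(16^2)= -90.75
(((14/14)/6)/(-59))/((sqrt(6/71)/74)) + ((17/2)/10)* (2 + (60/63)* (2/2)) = 1.79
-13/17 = -0.76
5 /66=0.08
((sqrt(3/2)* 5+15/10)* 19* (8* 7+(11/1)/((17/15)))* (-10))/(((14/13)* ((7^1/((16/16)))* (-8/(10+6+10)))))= 53800305/6664+89667175* sqrt(6)/6664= 41032.28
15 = 15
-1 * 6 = -6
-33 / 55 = -3 / 5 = -0.60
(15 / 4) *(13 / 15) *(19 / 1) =247 / 4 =61.75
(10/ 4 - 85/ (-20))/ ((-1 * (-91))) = 27/ 364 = 0.07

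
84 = 84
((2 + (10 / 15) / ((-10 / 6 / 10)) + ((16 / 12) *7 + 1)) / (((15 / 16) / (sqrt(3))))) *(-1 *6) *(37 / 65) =-1184 *sqrt(3) / 39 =-52.58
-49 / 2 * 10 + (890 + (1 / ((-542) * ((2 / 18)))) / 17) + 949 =14687107 / 9214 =1594.00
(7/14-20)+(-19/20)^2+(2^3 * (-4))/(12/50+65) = -12453009/652400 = -19.09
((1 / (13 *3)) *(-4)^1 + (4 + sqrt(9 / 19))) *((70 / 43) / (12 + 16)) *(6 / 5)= 9 *sqrt(19) / 817 + 152 / 559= 0.32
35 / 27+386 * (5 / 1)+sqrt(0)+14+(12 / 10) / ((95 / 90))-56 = 4848961 / 2565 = 1890.43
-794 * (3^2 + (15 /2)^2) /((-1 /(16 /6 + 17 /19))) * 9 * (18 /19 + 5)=7130611089 /722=9876192.64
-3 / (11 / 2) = -0.55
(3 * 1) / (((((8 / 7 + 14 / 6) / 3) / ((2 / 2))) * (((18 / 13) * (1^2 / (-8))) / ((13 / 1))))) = -14196 / 73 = -194.47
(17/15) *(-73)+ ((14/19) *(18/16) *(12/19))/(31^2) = -430526126/5203815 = -82.73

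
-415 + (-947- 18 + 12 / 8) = -2757 / 2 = -1378.50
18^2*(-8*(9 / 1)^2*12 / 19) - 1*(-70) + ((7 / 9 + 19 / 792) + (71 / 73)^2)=-10627646806039 / 80190792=-132529.52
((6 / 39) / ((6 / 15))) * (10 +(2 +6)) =90 / 13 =6.92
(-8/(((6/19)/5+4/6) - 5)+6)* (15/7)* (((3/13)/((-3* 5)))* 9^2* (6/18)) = -776142/110747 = -7.01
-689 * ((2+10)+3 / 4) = -35139 / 4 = -8784.75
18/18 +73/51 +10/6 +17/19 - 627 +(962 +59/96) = 340.61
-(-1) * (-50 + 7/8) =-393/8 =-49.12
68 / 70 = 34 / 35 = 0.97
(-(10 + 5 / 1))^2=225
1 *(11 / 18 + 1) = 29 / 18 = 1.61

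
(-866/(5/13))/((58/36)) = -202644/145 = -1397.54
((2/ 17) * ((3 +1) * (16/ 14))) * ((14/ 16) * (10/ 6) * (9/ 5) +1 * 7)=88/ 17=5.18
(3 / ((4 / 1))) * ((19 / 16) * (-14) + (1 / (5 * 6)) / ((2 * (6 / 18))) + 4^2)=-69 / 160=-0.43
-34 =-34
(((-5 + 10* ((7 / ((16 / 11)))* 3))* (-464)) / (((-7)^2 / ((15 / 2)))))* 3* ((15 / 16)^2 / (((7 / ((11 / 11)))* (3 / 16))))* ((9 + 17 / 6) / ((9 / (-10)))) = 1434865625 / 5488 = 261455.11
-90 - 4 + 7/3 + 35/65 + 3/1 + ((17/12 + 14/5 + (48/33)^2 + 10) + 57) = -465477/31460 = -14.80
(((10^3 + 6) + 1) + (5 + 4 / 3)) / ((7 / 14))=6080 / 3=2026.67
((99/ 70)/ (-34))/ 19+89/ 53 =4019333/ 2396660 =1.68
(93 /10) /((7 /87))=8091 /70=115.59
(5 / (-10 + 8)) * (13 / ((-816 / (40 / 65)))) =5 / 204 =0.02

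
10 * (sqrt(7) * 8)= 80 * sqrt(7)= 211.66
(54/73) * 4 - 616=-44752/73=-613.04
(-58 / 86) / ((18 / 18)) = -29 / 43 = -0.67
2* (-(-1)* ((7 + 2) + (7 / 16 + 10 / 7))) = 1217 / 56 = 21.73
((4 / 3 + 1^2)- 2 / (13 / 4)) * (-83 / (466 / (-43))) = 239123 / 18174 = 13.16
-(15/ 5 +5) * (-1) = 8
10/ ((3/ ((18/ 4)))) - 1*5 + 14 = 24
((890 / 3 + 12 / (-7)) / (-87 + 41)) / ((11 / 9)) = -9291 / 1771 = -5.25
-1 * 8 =-8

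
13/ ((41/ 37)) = 481/ 41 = 11.73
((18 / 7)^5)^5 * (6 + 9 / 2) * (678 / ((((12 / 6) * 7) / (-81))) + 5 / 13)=-12897019964220516340142955058968920064 / 17433892055631543710491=-739767111271890.98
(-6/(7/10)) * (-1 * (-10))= -600/7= -85.71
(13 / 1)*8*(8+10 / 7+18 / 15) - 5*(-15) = 41313 / 35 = 1180.37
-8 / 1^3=-8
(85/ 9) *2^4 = 1360/ 9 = 151.11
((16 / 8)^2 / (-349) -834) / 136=-145535 / 23732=-6.13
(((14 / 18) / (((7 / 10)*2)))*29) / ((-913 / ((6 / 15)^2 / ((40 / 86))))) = -1247 / 205425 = -0.01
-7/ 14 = -0.50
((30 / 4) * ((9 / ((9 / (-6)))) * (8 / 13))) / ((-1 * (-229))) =-360 / 2977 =-0.12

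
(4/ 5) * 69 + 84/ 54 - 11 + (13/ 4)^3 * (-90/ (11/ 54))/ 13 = -8877691/ 7920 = -1120.92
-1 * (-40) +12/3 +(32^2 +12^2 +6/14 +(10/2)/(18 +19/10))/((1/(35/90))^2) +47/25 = 119616299/537300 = 222.62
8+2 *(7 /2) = 15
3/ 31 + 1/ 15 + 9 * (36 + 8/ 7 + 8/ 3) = 358.45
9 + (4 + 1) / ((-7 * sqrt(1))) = 58 / 7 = 8.29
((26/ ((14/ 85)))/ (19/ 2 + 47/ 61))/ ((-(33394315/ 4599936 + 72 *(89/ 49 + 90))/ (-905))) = 561206221804800/ 267011505817697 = 2.10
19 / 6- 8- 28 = -197 / 6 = -32.83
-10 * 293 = -2930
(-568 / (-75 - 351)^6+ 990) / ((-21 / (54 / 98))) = -10417042919281679 / 401015232470664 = -25.98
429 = 429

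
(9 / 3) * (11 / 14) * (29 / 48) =319 / 224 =1.42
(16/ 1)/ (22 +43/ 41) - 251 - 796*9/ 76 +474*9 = 70409294/ 17955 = 3921.43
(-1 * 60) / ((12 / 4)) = -20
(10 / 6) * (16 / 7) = 80 / 21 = 3.81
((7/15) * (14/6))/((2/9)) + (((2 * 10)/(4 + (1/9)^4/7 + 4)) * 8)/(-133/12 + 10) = -13.56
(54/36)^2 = 9/4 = 2.25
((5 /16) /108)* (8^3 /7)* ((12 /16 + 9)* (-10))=-1300 /63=-20.63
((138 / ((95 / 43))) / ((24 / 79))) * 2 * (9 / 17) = 217.70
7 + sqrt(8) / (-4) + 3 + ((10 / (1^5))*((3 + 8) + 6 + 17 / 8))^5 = 262003549988365 / 1024 - sqrt(2) / 2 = 255862841784.81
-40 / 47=-0.85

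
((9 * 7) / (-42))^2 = 9 / 4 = 2.25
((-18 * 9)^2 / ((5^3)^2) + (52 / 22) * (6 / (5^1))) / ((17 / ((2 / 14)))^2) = 776184 / 2433921875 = 0.00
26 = 26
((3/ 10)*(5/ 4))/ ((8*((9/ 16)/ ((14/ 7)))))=1/ 6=0.17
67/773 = 0.09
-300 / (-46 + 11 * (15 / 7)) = 2100 / 157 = 13.38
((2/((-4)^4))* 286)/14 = 143/896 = 0.16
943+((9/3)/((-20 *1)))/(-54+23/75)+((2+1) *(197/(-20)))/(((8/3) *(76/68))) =11422937833/12242080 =933.09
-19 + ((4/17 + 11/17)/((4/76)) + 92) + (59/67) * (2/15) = 1535636/17085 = 89.88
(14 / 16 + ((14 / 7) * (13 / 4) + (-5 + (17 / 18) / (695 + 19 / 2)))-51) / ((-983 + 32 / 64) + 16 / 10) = 42745 / 862308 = 0.05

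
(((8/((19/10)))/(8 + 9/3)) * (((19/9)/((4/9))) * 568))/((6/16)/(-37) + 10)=3362560/32527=103.38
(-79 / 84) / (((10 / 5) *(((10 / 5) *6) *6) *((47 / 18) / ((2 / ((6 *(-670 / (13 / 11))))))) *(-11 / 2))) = -1027 / 3840772320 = -0.00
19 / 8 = 2.38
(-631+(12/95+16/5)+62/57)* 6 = -3759.52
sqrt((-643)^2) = 643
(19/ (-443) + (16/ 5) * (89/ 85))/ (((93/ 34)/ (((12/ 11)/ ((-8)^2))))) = 622757/ 30212600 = 0.02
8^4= 4096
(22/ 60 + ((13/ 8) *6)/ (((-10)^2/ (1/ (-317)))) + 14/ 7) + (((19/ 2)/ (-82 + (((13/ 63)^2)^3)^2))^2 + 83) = 3337309134815407511679763739031234921936399537402152623/ 39087815513736754743535997907507936328743587910908400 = 85.38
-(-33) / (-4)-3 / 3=-37 / 4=-9.25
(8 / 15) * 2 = 16 / 15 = 1.07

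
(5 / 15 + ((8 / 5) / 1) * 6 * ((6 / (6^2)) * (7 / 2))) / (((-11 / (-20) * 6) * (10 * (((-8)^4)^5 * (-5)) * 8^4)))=-89 / 11687857045102371903897600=-0.00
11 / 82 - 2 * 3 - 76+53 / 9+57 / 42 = -192743 / 2583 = -74.62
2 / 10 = 1 / 5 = 0.20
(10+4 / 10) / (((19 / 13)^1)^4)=2.28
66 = 66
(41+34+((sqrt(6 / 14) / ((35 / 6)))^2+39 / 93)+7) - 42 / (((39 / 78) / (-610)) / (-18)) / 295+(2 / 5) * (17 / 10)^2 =-477241765647 / 156836750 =-3042.92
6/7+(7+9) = 118/7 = 16.86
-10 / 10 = -1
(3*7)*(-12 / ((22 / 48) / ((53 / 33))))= -106848 / 121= -883.04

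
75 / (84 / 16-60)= -100 / 73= -1.37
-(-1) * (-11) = -11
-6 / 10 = -0.60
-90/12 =-7.50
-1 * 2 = -2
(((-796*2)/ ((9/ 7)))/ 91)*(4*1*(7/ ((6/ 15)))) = -952.48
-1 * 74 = -74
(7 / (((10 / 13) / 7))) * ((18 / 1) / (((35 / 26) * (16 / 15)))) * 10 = 31941 / 4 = 7985.25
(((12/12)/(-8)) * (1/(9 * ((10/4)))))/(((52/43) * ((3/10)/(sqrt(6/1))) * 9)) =-43 * sqrt(6)/25272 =-0.00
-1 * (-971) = 971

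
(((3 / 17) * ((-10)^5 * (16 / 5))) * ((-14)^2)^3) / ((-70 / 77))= 7951190016000 / 17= 467717059764.71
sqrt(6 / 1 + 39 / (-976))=sqrt(354837) / 244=2.44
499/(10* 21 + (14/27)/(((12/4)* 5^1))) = 202095/85064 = 2.38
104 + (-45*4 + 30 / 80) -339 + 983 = 4547 / 8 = 568.38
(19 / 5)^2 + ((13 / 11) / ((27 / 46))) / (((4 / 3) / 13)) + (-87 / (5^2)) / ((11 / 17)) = 142031 / 4950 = 28.69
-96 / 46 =-48 / 23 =-2.09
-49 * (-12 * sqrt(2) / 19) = 588 * sqrt(2) / 19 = 43.77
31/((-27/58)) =-1798/27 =-66.59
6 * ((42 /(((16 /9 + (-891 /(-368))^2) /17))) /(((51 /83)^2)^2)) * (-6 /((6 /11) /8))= -15836117313888256 /45748445969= -346156.40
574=574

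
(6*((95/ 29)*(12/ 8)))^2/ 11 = 731025/ 9251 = 79.02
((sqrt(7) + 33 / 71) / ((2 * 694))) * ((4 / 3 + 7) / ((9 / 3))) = 275 / 295644 + 25 * sqrt(7) / 12492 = 0.01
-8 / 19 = -0.42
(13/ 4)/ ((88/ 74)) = 2.73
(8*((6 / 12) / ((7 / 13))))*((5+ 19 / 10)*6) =10764 / 35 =307.54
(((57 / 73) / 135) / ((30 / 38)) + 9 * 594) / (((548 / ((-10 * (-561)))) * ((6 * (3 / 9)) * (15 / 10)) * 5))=49260383557 / 13501350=3648.55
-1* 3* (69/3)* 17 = -1173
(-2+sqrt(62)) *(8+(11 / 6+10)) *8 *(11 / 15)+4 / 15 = -2092 / 9+5236 *sqrt(62) / 45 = 683.74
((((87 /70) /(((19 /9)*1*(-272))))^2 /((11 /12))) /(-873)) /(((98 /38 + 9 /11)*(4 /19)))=-204363 /24966862592000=-0.00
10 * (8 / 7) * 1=80 / 7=11.43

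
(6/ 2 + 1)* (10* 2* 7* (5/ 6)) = 1400/ 3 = 466.67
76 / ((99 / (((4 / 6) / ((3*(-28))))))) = -38 / 6237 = -0.01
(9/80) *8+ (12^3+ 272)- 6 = 19949/10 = 1994.90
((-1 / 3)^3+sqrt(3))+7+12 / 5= sqrt(3)+1264 / 135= 11.10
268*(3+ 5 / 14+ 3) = 11926 / 7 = 1703.71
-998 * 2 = -1996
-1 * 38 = -38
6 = 6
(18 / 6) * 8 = 24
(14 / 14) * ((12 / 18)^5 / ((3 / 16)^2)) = 8192 / 2187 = 3.75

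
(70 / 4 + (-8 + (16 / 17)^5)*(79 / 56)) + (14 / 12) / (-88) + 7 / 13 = 530851252315 / 68221289136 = 7.78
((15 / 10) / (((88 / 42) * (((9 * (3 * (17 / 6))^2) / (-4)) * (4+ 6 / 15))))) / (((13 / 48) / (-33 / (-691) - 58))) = 67275600 / 314126527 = 0.21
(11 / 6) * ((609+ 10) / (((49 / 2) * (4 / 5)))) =34045 / 588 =57.90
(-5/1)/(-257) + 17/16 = 4449/4112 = 1.08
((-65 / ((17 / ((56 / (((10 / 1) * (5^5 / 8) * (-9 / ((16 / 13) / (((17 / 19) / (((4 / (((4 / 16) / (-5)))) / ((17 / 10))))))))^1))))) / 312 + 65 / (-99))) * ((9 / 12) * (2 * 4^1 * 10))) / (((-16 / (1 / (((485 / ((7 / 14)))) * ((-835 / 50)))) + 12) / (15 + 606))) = 29855540183040 / 409421956291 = 72.92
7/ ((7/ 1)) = 1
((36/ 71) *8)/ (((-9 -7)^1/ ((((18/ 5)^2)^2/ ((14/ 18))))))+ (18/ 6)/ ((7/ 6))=-16207362/ 310625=-52.18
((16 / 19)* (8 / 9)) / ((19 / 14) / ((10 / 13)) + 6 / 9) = 0.31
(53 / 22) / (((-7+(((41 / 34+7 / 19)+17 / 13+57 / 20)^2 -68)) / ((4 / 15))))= -149515976480 / 9808526140743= -0.02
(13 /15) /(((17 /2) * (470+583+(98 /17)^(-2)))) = 249704 /2578891755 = 0.00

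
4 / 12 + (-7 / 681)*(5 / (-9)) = 2078 / 6129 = 0.34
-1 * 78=-78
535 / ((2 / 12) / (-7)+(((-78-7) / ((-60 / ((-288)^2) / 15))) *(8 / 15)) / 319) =1433586 / 7896205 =0.18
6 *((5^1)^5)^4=572204589843750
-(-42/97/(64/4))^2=-441/602176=-0.00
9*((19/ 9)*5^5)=59375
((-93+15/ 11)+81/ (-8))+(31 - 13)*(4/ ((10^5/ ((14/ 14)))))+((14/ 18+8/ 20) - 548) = -1605242593/ 2475000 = -648.58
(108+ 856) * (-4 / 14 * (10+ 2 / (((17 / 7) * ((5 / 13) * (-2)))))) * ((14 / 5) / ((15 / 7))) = -6828976 / 2125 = -3213.64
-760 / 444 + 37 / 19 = 497 / 2109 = 0.24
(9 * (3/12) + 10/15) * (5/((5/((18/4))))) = 13.12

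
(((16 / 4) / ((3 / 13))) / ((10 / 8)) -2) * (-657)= -38982 / 5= -7796.40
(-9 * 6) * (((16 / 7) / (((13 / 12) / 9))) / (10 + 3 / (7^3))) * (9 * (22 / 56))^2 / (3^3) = -2117016 / 44629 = -47.44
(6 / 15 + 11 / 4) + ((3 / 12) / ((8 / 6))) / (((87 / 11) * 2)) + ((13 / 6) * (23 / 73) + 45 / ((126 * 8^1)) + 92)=682070993 / 7113120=95.89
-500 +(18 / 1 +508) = 26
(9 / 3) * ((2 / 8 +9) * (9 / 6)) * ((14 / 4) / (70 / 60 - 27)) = -6993 / 1240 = -5.64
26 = 26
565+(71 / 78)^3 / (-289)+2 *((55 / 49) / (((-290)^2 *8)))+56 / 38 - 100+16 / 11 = 5527093866735857639 / 11811906832405680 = 467.93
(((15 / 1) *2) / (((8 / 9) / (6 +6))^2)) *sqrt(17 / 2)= 10935 *sqrt(34) / 4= 15940.36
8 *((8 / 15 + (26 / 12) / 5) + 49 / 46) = 5608 / 345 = 16.26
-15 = -15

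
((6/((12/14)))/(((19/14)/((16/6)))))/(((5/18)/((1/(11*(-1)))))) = -4704/1045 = -4.50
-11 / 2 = -5.50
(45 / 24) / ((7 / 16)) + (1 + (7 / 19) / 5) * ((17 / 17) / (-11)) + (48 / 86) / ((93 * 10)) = 8168728 / 1950179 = 4.19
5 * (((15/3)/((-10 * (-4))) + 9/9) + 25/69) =7.44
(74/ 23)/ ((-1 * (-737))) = 74/ 16951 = 0.00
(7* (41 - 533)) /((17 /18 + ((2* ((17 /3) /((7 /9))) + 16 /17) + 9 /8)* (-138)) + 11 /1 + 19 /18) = 1639344 /1086703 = 1.51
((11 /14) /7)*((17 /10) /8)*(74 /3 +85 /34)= 30481 /47040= 0.65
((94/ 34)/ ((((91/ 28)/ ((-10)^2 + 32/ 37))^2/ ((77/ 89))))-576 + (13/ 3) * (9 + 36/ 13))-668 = 388868033647/ 350049193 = 1110.90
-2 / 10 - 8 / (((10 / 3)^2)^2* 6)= -527 / 2500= -0.21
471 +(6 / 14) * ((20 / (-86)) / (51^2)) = 122915447 / 260967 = 471.00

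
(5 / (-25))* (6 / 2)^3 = -27 / 5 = -5.40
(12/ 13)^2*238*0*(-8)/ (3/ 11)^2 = 0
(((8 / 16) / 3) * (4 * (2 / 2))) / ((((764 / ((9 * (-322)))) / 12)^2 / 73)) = 100833.34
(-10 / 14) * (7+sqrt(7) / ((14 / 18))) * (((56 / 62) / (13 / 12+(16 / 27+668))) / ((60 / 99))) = -2268 / 203825 - 2916 * sqrt(7) / 1426775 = -0.02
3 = 3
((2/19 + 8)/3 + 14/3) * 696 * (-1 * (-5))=487200/19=25642.11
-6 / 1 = -6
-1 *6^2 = -36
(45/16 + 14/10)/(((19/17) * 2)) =1.88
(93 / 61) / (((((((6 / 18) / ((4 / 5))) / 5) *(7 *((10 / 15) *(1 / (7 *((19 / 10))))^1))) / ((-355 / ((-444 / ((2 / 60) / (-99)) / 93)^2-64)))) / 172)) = -46658336499 / 2946497214464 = -0.02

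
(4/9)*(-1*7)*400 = -11200/9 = -1244.44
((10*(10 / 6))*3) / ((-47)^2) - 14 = -13.98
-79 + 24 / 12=-77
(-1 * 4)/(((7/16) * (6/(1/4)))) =-8/21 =-0.38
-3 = -3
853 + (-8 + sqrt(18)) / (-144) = 15355 / 18 - sqrt(2) / 48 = 853.03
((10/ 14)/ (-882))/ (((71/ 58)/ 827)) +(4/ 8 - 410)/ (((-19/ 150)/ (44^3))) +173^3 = 1168389587235286/ 4164363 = 280568621.72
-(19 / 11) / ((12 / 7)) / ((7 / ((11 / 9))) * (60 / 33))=-209 / 2160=-0.10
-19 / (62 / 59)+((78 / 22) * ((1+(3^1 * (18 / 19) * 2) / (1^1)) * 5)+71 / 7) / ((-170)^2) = -5923124584 / 327675425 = -18.08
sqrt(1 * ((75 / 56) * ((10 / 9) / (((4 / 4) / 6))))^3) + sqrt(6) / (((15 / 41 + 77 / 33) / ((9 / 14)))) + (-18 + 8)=-10 + 1107 * sqrt(6) / 4648 + 625 * sqrt(70) / 196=17.26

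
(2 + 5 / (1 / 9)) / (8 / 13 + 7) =611 / 99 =6.17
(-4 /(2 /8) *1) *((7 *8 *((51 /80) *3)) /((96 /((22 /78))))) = -1309 /260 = -5.03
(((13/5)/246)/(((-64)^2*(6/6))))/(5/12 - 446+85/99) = -33/5687572480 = -0.00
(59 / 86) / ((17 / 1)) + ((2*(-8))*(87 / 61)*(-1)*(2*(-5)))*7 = -142453681 / 89182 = -1597.34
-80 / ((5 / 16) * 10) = -128 / 5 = -25.60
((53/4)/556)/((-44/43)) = -2279/97856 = -0.02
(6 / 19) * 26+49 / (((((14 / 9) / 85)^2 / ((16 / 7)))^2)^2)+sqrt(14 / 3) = sqrt(42) / 3+570538620220161869966138844 / 5367029731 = 106304352466081369.95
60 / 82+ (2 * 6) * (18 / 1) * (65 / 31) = 576570 / 1271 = 453.63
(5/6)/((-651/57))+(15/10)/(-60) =-2551/26040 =-0.10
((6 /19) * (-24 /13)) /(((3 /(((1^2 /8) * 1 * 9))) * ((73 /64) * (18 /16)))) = -3072 /18031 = -0.17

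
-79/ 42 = -1.88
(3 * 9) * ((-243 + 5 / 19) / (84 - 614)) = 62262 / 5035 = 12.37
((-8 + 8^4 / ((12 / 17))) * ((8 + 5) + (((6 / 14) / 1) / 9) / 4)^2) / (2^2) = 2595972277 / 10584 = 245273.27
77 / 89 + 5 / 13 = 1446 / 1157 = 1.25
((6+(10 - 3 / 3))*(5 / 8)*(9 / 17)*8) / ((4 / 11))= 7425 / 68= 109.19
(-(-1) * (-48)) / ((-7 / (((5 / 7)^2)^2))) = 30000 / 16807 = 1.78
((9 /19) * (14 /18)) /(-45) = -7 /855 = -0.01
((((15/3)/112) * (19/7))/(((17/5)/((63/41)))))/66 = 1425/1717408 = 0.00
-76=-76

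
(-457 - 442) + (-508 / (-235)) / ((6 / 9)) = -210503 / 235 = -895.76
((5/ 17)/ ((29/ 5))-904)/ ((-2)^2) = -445647/ 1972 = -225.99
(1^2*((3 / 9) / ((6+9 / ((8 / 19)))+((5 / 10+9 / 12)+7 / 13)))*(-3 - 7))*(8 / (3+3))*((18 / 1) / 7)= -8320 / 21231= -0.39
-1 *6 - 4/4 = -7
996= 996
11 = 11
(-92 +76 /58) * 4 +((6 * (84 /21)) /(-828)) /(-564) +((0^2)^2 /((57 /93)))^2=-204698131 /564282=-362.76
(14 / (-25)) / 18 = -7 / 225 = -0.03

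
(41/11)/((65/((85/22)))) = 697/3146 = 0.22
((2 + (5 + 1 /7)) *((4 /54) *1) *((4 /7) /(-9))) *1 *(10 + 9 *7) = -29200 /11907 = -2.45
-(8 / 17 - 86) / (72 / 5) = 3635 / 612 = 5.94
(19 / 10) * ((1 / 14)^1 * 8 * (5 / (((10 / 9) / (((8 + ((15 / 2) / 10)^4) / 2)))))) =364059 / 17920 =20.32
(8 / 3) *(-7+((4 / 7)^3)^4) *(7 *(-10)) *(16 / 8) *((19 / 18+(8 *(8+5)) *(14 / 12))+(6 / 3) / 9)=5701253830734320 / 17795940687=320368.22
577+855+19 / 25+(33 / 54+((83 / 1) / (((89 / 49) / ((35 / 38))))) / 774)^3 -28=1405.05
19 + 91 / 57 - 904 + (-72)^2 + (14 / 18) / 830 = 610383793 / 141930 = 4300.60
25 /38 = 0.66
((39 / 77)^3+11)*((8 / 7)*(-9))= -114.48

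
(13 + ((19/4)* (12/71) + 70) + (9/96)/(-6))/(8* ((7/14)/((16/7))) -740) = -380729/3354608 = -0.11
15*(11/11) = 15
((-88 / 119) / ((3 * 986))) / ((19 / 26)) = -1144 / 3344019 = -0.00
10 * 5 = 50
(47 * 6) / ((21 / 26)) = 2444 / 7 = 349.14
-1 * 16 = -16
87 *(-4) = -348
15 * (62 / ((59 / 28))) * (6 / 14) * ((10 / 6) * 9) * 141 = 23603400 / 59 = 400057.63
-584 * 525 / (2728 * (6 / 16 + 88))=-43800 / 34441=-1.27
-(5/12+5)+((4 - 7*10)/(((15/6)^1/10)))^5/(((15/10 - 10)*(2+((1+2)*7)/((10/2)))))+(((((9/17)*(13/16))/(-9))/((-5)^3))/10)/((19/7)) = 24333748719.90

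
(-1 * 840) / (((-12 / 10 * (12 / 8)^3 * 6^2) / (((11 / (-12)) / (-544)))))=1925 / 198288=0.01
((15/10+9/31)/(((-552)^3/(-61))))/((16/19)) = 42883/55617011712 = 0.00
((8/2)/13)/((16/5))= 5/52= 0.10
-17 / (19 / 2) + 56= 1030 / 19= 54.21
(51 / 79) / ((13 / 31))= 1581 / 1027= 1.54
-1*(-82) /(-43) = -82 /43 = -1.91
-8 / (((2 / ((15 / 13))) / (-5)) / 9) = 2700 / 13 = 207.69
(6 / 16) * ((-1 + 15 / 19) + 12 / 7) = 75 / 133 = 0.56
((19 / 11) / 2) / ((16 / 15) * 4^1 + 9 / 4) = 0.13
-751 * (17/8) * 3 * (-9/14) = 344709/112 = 3077.76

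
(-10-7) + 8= -9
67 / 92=0.73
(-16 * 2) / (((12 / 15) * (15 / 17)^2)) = -2312 / 45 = -51.38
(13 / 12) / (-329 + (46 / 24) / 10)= -0.00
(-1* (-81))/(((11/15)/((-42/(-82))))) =25515/451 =56.57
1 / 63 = 0.02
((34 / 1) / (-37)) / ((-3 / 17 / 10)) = 5780 / 111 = 52.07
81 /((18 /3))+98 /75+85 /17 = 19.81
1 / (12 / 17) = 17 / 12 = 1.42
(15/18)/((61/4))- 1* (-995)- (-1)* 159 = 211192/183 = 1154.05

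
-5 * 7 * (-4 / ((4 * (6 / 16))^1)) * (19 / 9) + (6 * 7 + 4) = 243.04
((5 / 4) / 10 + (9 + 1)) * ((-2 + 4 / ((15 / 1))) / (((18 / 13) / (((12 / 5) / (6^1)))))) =-507 / 100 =-5.07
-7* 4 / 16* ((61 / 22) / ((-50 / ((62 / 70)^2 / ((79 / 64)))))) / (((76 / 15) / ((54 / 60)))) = 1582767 / 144471250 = 0.01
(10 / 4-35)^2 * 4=4225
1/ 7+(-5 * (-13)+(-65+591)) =4138/ 7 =591.14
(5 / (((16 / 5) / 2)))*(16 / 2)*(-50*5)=-6250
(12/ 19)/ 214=6/ 2033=0.00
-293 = -293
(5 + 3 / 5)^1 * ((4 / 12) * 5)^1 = 28 / 3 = 9.33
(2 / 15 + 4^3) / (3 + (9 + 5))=962 / 255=3.77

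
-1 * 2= -2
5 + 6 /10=28 /5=5.60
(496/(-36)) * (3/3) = -124/9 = -13.78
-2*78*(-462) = 72072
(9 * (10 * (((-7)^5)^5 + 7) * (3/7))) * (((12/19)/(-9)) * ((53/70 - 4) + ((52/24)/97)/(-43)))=-7994089640877935031590400/679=-11773327895254690768174.37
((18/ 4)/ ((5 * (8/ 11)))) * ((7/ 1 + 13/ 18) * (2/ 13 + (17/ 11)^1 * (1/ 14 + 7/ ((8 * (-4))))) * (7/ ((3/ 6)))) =-65747/ 6656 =-9.88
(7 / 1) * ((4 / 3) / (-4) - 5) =-112 / 3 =-37.33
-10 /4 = -5 /2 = -2.50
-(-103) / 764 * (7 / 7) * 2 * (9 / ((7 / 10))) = 4635 / 1337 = 3.47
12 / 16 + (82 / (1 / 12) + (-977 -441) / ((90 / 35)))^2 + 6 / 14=187105.49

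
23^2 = 529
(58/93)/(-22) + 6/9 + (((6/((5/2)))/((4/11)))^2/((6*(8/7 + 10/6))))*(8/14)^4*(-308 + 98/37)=-228406961549/2735681025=-83.49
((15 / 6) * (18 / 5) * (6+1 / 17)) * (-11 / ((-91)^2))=-10197 / 140777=-0.07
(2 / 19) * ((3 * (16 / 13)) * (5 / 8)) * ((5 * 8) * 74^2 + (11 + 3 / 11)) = 144573840 / 2717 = 53210.84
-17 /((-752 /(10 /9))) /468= 85 /1583712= 0.00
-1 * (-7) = 7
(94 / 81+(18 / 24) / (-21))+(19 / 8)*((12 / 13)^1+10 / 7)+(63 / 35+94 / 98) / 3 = 1968341 / 257985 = 7.63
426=426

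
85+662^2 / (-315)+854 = -142459 / 315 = -452.25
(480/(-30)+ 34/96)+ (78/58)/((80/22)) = -106321/6960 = -15.28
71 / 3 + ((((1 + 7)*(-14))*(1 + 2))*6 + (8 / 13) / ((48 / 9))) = -155393 / 78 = -1992.22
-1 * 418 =-418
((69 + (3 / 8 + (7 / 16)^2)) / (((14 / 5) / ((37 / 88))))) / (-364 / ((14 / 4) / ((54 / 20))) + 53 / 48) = -4492725 / 120291584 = -0.04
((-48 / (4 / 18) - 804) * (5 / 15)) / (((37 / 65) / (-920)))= 549513.51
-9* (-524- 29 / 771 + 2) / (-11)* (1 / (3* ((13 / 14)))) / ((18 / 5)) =-14087185 / 330759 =-42.59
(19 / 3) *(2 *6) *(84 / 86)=3192 / 43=74.23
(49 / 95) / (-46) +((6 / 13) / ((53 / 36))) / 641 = -20696881 / 1930006130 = -0.01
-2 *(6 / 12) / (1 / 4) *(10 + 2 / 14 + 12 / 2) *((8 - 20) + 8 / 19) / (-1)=-99440 / 133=-747.67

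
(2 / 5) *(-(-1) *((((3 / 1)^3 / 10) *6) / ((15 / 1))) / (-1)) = -54 / 125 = -0.43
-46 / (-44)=23 / 22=1.05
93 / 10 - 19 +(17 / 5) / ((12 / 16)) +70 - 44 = 125 / 6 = 20.83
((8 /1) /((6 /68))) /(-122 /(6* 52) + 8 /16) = 832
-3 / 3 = -1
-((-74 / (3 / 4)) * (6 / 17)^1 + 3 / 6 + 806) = -771.68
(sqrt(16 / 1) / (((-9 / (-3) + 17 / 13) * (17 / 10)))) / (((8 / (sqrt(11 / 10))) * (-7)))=-13 * sqrt(110) / 13328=-0.01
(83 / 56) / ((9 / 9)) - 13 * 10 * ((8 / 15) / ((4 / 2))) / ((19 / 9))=-15895 / 1064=-14.94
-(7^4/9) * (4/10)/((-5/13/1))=62426/225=277.45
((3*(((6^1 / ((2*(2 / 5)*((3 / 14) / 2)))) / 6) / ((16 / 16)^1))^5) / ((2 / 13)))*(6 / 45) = 136556875 / 243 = 561962.45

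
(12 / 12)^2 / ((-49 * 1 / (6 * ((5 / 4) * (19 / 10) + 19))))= -513 / 196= -2.62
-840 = -840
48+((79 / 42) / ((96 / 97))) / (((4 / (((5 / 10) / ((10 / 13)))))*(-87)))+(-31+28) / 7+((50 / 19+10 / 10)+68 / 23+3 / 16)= 95205184951 / 1751915520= 54.34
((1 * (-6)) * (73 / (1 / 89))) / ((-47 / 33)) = 1286406 / 47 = 27370.34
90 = 90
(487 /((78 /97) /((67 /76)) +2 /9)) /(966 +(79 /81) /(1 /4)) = 2307294477 /5212588700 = 0.44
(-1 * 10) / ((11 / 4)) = -40 / 11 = -3.64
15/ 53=0.28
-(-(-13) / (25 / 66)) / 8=-429 / 100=-4.29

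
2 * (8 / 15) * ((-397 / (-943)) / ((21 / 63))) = 6352 / 4715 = 1.35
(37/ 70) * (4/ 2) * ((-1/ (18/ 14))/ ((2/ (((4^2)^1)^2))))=-4736/ 45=-105.24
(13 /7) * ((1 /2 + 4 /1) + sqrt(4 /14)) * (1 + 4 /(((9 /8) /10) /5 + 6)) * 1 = 52117 * sqrt(14) /118041 + 156351 /11242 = 15.56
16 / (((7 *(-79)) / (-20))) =320 / 553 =0.58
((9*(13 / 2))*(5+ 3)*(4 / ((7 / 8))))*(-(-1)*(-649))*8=-77755392 / 7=-11107913.14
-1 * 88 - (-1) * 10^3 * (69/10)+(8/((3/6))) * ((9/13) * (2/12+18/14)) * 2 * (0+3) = 628676/91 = 6908.53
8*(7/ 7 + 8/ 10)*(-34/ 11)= -2448/ 55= -44.51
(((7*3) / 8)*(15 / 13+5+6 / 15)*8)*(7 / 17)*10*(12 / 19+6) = 15780744 / 4199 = 3758.21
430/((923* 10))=43/923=0.05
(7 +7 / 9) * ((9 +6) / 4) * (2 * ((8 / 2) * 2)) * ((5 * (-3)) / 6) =-3500 / 3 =-1166.67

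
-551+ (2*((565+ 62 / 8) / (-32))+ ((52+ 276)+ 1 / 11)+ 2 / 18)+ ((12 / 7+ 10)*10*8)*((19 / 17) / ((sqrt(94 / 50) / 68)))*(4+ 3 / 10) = -1638457 / 6336+ 10719040*sqrt(47) / 329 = 223103.22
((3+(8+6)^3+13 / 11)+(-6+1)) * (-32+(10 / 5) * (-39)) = -301750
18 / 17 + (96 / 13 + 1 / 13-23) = -3200 / 221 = -14.48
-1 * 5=-5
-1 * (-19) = 19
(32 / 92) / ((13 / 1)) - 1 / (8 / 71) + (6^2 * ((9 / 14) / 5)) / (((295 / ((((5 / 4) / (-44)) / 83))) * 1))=-4987918893 / 563718155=-8.85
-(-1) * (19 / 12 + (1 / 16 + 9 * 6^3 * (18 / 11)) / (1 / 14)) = 11757961 / 264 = 44537.73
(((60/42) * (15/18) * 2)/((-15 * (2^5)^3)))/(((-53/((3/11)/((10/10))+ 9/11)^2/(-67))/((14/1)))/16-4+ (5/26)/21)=871/717051232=0.00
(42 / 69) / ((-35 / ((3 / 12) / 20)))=-0.00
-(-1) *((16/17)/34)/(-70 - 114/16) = -64/178313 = -0.00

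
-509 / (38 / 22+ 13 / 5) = -27995 / 238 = -117.63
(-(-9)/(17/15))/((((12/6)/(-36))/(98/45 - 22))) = 48168/17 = 2833.41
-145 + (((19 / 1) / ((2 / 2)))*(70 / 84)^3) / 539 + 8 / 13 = -218496973 / 1513512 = -144.36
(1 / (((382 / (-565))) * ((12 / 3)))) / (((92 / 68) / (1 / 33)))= -9605 / 1159752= -0.01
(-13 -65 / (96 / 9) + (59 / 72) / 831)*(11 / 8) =-50263763 / 1914624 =-26.25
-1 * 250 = -250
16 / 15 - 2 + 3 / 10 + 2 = 41 / 30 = 1.37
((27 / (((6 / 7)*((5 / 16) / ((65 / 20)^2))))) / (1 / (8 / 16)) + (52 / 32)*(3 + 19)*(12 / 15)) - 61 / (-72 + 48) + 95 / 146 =4941887 / 8760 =564.14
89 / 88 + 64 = 5721 / 88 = 65.01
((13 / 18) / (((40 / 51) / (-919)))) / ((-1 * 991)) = 203099 / 237840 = 0.85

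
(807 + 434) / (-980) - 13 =-13981 / 980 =-14.27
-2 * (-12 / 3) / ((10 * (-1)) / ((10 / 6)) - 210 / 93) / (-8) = 31 / 256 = 0.12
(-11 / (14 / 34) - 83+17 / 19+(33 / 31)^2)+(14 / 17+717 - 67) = 1180139860 / 2172821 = 543.14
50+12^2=194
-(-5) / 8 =5 / 8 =0.62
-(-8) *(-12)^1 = -96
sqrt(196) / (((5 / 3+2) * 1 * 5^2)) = 42 / 275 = 0.15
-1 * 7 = -7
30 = 30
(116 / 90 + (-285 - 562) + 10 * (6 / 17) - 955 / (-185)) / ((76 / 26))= -153996947 / 537795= -286.35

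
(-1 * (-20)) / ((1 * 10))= 2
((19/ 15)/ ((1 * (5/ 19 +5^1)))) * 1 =0.24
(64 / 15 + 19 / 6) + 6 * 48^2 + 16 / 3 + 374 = 426323 / 30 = 14210.77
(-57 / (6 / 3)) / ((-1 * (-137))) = -57 / 274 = -0.21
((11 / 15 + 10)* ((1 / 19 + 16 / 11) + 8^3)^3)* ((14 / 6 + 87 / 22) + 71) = 1015218706663990403687 / 9038035710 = 112327361745.29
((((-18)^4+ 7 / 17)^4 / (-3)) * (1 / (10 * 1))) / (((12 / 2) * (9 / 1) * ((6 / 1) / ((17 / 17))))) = -10142910216007127431821601 / 811824120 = -12493974946207717.30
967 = 967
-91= -91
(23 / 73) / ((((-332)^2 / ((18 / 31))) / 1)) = 207 / 124718456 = 0.00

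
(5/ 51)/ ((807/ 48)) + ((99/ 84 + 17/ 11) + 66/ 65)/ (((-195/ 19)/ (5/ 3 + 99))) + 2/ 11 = -36.49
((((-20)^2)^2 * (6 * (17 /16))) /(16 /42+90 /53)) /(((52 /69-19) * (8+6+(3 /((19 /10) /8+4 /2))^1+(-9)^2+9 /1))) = -876349766250 /3433354691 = -255.25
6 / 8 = 3 / 4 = 0.75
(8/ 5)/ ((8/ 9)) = 9/ 5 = 1.80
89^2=7921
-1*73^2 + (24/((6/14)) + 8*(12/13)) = -68453/13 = -5265.62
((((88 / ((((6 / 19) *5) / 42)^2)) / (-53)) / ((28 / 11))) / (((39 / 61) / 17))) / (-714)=17.19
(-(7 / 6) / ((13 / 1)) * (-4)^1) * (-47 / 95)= -658 / 3705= -0.18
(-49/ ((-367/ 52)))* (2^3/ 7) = 2912/ 367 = 7.93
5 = 5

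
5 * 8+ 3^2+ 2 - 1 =50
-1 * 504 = -504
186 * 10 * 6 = 11160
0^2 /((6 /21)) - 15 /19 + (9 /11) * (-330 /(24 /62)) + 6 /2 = -26421 /38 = -695.29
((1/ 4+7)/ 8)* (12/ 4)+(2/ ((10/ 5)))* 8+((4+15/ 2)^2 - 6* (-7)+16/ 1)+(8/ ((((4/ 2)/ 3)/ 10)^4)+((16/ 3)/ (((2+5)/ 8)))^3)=120149226355/ 296352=405427.42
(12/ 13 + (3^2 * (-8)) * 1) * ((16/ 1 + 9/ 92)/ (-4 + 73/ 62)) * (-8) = -24241008/ 7475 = -3242.94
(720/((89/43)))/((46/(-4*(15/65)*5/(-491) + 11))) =83.26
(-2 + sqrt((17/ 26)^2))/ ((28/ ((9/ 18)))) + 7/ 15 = 0.44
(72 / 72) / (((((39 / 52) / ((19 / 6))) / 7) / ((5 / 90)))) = 133 / 81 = 1.64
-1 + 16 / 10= 3 / 5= 0.60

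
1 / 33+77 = 2542 / 33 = 77.03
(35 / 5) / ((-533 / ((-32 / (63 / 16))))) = 512 / 4797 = 0.11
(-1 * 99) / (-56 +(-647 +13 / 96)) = 9504 / 67475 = 0.14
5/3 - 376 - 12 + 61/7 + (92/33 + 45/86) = -2478667/6622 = -374.31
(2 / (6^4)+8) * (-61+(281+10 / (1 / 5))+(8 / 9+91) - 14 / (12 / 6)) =2839.66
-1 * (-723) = 723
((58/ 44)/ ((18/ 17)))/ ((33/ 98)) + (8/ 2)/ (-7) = 142963/ 45738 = 3.13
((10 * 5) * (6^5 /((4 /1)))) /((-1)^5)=-97200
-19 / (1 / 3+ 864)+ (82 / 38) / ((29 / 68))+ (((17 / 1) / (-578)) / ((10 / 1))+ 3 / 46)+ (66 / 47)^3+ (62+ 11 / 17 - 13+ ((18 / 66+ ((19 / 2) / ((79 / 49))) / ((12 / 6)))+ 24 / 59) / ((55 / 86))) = 41336837980897987244573 / 654212617241037344380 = 63.19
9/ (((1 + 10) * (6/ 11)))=3/ 2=1.50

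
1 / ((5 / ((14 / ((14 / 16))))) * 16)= 1 / 5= 0.20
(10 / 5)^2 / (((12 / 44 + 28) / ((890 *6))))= 234960 / 311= 755.50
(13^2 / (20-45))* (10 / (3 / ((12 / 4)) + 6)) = -338 / 35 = -9.66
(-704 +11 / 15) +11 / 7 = -701.70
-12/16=-3/4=-0.75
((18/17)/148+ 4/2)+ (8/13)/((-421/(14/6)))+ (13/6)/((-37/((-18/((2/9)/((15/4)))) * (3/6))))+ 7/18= 151211605/13397904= 11.29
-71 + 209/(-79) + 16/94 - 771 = -3135537/3713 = -844.48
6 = 6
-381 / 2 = -190.50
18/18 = 1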